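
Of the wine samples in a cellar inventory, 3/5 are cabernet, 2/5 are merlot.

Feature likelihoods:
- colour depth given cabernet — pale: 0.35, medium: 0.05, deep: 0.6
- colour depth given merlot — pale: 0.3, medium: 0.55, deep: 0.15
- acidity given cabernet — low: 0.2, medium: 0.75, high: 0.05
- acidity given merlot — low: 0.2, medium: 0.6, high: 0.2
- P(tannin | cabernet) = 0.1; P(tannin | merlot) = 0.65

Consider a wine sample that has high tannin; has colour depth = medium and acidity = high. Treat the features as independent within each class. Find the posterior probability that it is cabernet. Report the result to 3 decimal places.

cabernet: 0.6 × 0.05 × 0.05 × 0.1 = 0.00015
merlot: 0.4 × 0.55 × 0.2 × 0.65 = 0.0286
P(cabernet | x) = 0.00015 / 0.02875 ≈ 0.005

0.005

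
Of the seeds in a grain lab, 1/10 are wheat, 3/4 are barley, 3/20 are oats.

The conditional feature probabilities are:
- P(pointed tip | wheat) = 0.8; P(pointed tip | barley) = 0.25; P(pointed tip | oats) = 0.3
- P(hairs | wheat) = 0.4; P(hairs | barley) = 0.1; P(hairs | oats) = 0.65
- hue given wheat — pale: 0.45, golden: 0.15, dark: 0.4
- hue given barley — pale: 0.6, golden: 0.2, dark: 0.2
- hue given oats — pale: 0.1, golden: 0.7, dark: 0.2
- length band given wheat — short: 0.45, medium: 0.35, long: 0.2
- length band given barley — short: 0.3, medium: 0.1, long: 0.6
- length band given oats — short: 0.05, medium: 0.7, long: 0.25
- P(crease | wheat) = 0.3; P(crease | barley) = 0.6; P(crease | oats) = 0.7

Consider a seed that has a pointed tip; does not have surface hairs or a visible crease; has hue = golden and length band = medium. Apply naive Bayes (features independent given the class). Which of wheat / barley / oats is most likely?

oats

wheat: 0.1 × 0.8 × (1−0.4) × 0.15 × 0.35 × (1−0.3) = 0.001764
barley: 0.75 × 0.25 × (1−0.1) × 0.2 × 0.1 × (1−0.6) = 0.00135
oats: 0.15 × 0.3 × (1−0.65) × 0.7 × 0.7 × (1−0.7) = 0.00231525
Highest score → oats.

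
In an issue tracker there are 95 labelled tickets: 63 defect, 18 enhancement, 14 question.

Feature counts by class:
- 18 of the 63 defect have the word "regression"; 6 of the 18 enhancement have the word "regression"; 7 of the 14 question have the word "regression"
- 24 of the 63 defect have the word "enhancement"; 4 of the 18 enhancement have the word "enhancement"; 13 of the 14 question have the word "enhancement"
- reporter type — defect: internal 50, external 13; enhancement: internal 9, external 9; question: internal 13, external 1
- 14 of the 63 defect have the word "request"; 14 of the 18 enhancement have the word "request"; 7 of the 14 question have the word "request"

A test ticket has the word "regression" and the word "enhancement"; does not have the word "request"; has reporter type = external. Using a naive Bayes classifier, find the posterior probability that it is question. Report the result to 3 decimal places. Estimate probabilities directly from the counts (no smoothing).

0.157

defect: (63/95) × (18/63) × (24/63) × (13/63) × (49/63) ≈ 0.0115845
enhancement: (18/95) × (6/18) × (4/18) × (9/18) × (4/18) ≈ 0.00155945
question: (14/95) × (7/14) × (13/14) × (1/14) × (7/14) ≈ 0.00244361
P(question | x) = 0.00244361 / 0.01558756 ≈ 0.157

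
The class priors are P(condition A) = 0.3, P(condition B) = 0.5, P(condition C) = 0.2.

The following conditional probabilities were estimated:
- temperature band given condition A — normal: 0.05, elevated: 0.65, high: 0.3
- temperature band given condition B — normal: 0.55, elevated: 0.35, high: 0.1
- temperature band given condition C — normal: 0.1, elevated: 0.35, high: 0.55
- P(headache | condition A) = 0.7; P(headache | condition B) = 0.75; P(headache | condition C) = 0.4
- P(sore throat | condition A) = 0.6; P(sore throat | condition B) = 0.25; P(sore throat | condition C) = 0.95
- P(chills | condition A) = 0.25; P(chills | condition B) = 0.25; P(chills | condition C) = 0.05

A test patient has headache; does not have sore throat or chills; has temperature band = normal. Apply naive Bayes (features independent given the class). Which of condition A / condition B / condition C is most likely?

condition B

condition A: 0.3 × 0.05 × 0.7 × (1−0.6) × (1−0.25) = 0.00315
condition B: 0.5 × 0.55 × 0.75 × (1−0.25) × (1−0.25) = 0.116015625
condition C: 0.2 × 0.1 × 0.4 × (1−0.95) × (1−0.05) = 0.00038
Highest score → condition B.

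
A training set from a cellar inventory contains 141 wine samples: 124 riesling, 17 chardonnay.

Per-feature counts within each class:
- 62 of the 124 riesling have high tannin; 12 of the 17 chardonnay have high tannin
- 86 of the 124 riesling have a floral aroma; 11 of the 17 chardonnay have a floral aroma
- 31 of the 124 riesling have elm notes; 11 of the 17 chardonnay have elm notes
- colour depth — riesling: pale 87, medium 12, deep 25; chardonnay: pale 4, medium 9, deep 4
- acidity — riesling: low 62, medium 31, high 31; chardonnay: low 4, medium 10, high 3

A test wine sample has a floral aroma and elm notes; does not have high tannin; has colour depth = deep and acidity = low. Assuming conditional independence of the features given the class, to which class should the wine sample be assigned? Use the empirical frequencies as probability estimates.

riesling: (124/141) × (62/124) × (86/124) × (31/124) × (25/124) × (62/124) ≈ 0.0076856
chardonnay: (17/141) × (5/17) × (11/17) × (11/17) × (4/17) × (4/17) ≈ 0.000821979
Highest score → riesling.

riesling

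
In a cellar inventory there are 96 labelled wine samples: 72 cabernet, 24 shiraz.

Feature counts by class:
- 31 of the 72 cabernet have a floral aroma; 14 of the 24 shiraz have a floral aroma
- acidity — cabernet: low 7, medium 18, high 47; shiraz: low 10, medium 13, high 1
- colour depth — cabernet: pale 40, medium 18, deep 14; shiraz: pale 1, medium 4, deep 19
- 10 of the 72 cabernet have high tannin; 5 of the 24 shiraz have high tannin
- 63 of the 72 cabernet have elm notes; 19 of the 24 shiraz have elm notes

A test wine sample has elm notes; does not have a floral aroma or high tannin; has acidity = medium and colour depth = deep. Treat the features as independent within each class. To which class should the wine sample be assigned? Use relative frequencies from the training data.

shiraz

cabernet: (72/96) × (41/72) × (18/72) × (14/72) × (62/72) × (63/72) ≈ 0.0156428
shiraz: (24/96) × (10/24) × (13/24) × (19/24) × (19/24) × (19/24) ≈ 0.0279955
Highest score → shiraz.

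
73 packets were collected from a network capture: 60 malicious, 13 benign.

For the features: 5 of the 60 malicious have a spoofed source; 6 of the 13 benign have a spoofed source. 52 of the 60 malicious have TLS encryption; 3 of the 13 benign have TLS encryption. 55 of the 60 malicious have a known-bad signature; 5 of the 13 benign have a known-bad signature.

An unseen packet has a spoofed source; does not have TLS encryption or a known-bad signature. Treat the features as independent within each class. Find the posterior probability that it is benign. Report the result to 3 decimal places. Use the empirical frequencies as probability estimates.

malicious: (60/73) × (5/60) × (8/60) × (5/60) ≈ 0.000761035
benign: (13/73) × (6/13) × (10/13) × (8/13) ≈ 0.0389074
P(benign | x) = 0.0389074 / 0.039668435 ≈ 0.981

0.981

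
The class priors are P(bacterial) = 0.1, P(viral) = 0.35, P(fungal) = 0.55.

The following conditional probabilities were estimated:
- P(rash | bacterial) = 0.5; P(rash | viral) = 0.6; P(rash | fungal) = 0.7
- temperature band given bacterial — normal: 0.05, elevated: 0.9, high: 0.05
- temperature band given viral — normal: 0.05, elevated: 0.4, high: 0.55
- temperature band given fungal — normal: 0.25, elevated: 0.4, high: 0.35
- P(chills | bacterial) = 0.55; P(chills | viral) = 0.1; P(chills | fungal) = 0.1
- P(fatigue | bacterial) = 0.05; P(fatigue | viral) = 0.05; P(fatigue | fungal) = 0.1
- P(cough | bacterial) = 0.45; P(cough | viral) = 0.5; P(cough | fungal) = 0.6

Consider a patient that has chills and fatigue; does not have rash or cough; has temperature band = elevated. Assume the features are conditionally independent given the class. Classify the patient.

bacterial: 0.1 × (1−0.5) × 0.9 × 0.55 × 0.05 × (1−0.45) = 0.000680625
viral: 0.35 × (1−0.6) × 0.4 × 0.1 × 0.05 × (1−0.5) = 0.00014
fungal: 0.55 × (1−0.7) × 0.4 × 0.1 × 0.1 × (1−0.6) = 0.000264
Highest score → bacterial.

bacterial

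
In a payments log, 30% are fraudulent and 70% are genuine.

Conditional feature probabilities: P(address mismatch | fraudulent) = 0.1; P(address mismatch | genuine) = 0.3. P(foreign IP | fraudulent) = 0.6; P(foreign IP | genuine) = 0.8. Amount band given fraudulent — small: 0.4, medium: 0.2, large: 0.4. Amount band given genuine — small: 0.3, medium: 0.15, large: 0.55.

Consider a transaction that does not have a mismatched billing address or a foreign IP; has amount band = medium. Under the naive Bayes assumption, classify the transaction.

fraudulent: 0.3 × (1−0.1) × (1−0.6) × 0.2 = 0.0216
genuine: 0.7 × (1−0.3) × (1−0.8) × 0.15 = 0.0147
Highest score → fraudulent.

fraudulent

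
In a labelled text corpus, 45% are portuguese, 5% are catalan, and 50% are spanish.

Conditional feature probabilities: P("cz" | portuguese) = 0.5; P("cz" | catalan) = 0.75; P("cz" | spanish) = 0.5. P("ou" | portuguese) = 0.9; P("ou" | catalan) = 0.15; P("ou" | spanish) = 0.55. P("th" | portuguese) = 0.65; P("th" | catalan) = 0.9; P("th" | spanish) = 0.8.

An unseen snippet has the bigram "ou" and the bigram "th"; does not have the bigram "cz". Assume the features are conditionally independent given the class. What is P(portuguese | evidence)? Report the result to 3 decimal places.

0.541

portuguese: 0.45 × (1−0.5) × 0.9 × 0.65 = 0.131625
catalan: 0.05 × (1−0.75) × 0.15 × 0.9 = 0.0016875
spanish: 0.5 × (1−0.5) × 0.55 × 0.8 = 0.11
P(portuguese | x) = 0.131625 / 0.2433125 ≈ 0.541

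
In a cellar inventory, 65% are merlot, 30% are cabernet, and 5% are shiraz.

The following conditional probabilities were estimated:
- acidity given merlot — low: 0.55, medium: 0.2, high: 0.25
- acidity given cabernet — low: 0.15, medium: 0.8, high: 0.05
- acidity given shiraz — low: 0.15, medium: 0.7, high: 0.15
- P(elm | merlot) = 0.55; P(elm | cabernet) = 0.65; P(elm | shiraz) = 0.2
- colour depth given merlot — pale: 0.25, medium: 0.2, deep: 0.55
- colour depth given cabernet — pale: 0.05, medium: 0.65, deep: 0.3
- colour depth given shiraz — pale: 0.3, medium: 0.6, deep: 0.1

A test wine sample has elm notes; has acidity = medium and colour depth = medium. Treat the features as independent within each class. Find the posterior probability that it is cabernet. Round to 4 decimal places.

merlot: 0.65 × 0.2 × 0.55 × 0.2 = 0.0143
cabernet: 0.3 × 0.8 × 0.65 × 0.65 = 0.1014
shiraz: 0.05 × 0.7 × 0.2 × 0.6 = 0.0042
P(cabernet | x) = 0.1014 / 0.1199 ≈ 0.8457

0.8457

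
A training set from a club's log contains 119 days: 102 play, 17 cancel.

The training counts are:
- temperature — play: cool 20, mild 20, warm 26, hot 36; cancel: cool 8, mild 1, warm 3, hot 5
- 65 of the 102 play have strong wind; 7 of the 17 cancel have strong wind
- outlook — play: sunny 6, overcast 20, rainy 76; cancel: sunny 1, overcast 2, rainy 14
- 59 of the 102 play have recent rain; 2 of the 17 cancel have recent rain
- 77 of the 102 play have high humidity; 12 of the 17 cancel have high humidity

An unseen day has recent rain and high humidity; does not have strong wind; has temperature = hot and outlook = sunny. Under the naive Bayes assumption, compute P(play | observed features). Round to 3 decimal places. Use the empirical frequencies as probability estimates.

play: (102/119) × (36/102) × (37/102) × (6/102) × (59/102) × (77/102) ≈ 0.00281871
cancel: (17/119) × (5/17) × (10/17) × (1/17) × (2/17) × (12/17) ≈ 0.000120737
P(play | x) = 0.00281871 / 0.002939447 ≈ 0.959

0.959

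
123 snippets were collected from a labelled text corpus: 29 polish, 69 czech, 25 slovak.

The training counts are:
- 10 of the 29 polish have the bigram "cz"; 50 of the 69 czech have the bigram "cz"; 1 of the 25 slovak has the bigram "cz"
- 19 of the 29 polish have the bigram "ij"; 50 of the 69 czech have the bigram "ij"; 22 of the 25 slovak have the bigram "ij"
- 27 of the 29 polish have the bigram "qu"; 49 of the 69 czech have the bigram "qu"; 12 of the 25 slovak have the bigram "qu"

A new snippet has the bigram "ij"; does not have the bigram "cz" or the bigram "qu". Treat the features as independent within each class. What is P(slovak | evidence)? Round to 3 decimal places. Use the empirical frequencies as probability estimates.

polish: (29/123) × (19/29) × (19/29) × (2/29) ≈ 0.00697969
czech: (69/123) × (19/69) × (50/69) × (20/69) ≈ 0.0324452
slovak: (25/123) × (24/25) × (22/25) × (13/25) ≈ 0.0892878
P(slovak | x) = 0.0892878 / 0.12871269 ≈ 0.694

0.694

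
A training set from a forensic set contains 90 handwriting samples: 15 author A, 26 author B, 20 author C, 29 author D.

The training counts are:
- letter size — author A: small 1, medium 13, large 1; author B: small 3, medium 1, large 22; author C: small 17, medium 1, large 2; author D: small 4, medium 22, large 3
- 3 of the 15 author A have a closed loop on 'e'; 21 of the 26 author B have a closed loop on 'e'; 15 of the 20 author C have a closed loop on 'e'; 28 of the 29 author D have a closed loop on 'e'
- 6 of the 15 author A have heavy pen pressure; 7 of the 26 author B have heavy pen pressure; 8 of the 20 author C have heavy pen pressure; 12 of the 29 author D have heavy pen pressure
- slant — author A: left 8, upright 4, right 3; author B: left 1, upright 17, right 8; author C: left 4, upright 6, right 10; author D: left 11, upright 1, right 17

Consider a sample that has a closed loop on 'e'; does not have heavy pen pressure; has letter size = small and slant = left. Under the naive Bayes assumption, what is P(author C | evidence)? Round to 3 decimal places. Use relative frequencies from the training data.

author A: (15/90) × (1/15) × (3/15) × (9/15) × (8/15) ≈ 0.000711111
author B: (26/90) × (3/26) × (21/26) × (19/26) × (1/26) ≈ 0.000756714
author C: (20/90) × (17/20) × (15/20) × (12/20) × (4/20) = 0.017
author D: (29/90) × (4/29) × (28/29) × (17/29) × (11/29) ≈ 0.00954164
P(author C | x) = 0.017 / 0.028009465 ≈ 0.607

0.607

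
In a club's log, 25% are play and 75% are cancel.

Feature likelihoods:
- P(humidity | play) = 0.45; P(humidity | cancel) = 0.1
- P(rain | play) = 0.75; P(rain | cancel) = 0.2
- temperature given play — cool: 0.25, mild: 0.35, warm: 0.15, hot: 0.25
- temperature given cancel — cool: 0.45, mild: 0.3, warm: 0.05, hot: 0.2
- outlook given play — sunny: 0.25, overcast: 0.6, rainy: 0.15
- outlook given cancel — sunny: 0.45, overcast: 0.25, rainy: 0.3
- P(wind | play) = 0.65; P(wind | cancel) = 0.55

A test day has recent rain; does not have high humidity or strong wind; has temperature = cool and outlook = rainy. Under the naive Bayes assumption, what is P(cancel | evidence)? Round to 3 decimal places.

0.858

play: 0.25 × (1−0.45) × 0.75 × 0.25 × 0.15 × (1−0.65) = 0.001353515625
cancel: 0.75 × (1−0.1) × 0.2 × 0.45 × 0.3 × (1−0.55) = 0.00820125
P(cancel | x) = 0.00820125 / 0.009554765625 ≈ 0.858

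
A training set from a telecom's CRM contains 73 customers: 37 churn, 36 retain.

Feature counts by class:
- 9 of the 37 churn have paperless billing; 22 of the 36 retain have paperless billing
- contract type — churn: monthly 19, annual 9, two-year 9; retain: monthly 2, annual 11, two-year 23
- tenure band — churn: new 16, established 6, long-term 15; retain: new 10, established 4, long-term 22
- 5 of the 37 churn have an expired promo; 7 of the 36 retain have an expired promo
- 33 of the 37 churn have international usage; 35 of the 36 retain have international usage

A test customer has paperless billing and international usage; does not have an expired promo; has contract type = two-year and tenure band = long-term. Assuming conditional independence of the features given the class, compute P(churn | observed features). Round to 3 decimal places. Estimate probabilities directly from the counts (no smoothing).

churn: (37/73) × (9/37) × (9/37) × (15/37) × (32/37) × (33/37) ≈ 0.009378
retain: (36/73) × (22/36) × (23/36) × (22/36) × (29/36) × (35/36) ≈ 0.0921523
P(churn | x) = 0.009378 / 0.1015303 ≈ 0.092

0.092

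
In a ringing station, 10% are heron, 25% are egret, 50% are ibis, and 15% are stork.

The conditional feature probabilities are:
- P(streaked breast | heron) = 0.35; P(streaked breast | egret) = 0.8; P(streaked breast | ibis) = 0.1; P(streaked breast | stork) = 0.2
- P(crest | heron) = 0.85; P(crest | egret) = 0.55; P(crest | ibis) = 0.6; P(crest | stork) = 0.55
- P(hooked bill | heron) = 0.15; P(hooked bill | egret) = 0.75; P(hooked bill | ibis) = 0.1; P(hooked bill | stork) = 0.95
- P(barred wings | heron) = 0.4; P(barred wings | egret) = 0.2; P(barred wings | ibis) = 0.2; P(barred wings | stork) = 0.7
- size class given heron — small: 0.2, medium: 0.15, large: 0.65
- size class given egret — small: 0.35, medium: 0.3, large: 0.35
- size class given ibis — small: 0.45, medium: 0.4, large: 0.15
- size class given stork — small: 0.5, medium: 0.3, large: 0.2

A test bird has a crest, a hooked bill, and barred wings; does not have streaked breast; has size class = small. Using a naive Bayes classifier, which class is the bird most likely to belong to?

heron: 0.1 × (1−0.35) × 0.85 × 0.15 × 0.4 × 0.2 = 0.000663
egret: 0.25 × (1−0.8) × 0.55 × 0.75 × 0.2 × 0.35 = 0.00144375
ibis: 0.5 × (1−0.1) × 0.6 × 0.1 × 0.2 × 0.45 = 0.00243
stork: 0.15 × (1−0.2) × 0.55 × 0.95 × 0.7 × 0.5 = 0.021945
Highest score → stork.

stork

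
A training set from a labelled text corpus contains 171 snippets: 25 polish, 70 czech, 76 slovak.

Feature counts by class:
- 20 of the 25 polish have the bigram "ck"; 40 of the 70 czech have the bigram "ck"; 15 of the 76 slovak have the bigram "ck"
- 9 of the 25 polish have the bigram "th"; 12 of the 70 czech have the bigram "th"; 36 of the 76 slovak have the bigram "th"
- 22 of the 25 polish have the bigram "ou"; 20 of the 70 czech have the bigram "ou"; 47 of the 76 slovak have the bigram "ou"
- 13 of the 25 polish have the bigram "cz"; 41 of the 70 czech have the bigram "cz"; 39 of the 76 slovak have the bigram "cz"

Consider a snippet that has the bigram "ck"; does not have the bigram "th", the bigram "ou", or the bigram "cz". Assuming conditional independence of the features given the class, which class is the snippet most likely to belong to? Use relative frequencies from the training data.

polish: (25/171) × (20/25) × (16/25) × (3/25) × (12/25) ≈ 0.00431158
czech: (70/171) × (40/70) × (58/70) × (50/70) × (29/70) ≈ 0.0573543
slovak: (76/171) × (15/76) × (40/76) × (29/76) × (37/76) ≈ 0.00857658
Highest score → czech.

czech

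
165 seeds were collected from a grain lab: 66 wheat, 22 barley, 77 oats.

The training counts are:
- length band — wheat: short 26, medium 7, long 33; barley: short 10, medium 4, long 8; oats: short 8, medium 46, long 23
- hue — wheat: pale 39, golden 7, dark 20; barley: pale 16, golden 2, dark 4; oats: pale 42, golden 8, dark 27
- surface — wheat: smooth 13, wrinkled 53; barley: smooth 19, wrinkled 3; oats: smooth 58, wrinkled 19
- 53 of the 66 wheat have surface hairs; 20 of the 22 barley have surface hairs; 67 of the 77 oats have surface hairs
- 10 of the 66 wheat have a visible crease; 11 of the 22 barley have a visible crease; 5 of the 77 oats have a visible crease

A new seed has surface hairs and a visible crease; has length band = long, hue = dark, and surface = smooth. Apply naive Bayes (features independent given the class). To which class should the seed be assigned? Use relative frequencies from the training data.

barley

wheat: (66/165) × (33/66) × (20/66) × (13/66) × (53/66) × (10/66) ≈ 0.00145246
barley: (22/165) × (8/22) × (4/22) × (19/22) × (20/22) × (11/22) ≈ 0.0034606
oats: (77/165) × (23/77) × (27/77) × (58/77) × (67/77) × (5/77) ≈ 0.00208026
Highest score → barley.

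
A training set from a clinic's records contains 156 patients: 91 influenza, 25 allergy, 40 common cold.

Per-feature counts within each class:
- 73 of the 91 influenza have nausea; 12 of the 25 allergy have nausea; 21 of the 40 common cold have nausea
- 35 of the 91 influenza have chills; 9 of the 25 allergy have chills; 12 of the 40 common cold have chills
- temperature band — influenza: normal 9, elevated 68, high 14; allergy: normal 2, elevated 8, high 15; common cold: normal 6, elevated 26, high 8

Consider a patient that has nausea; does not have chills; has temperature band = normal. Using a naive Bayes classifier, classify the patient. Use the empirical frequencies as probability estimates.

influenza

influenza: (91/156) × (73/91) × (56/91) × (9/91) ≈ 0.0284804
allergy: (25/156) × (12/25) × (16/25) × (2/25) ≈ 0.00393846
common cold: (40/156) × (21/40) × (28/40) × (6/40) ≈ 0.0141346
Highest score → influenza.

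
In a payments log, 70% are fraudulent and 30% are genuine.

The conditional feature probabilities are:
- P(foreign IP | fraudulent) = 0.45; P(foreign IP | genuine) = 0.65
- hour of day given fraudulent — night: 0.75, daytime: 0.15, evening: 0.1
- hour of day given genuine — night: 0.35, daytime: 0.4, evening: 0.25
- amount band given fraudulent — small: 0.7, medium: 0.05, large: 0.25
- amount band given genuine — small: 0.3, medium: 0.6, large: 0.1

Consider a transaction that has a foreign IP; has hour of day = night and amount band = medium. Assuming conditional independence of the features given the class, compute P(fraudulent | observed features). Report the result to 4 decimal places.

fraudulent: 0.7 × 0.45 × 0.75 × 0.05 = 0.0118125
genuine: 0.3 × 0.65 × 0.35 × 0.6 = 0.04095
P(fraudulent | x) = 0.0118125 / 0.0527625 ≈ 0.2239

0.2239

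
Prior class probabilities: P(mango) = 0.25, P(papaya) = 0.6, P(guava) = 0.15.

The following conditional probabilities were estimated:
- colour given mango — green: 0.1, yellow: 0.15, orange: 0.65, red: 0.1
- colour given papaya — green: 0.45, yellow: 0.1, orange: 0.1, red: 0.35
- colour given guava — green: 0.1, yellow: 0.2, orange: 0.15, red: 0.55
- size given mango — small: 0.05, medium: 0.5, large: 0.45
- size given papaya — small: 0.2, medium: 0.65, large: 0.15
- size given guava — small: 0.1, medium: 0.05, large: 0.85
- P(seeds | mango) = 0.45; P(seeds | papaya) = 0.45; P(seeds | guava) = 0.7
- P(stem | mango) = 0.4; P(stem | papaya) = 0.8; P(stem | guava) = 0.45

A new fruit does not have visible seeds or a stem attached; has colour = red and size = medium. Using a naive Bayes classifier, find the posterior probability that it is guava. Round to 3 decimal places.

0.034

mango: 0.25 × 0.1 × 0.5 × (1−0.45) × (1−0.4) = 0.004125
papaya: 0.6 × 0.35 × 0.65 × (1−0.45) × (1−0.8) = 0.015015
guava: 0.15 × 0.55 × 0.05 × (1−0.7) × (1−0.45) = 0.000680625
P(guava | x) = 0.000680625 / 0.019820625 ≈ 0.034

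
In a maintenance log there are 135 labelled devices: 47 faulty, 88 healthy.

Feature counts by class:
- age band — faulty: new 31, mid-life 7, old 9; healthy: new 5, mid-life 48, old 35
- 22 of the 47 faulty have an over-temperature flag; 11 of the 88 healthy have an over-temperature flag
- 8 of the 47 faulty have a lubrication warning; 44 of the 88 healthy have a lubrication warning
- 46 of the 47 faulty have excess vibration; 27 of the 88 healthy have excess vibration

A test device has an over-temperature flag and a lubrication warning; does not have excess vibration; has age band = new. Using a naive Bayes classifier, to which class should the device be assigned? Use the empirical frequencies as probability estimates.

healthy

faulty: (47/135) × (31/47) × (22/47) × (8/47) × (1/47) ≈ 0.000389266
healthy: (88/135) × (5/88) × (11/88) × (44/88) × (61/88) ≈ 0.00160459
Highest score → healthy.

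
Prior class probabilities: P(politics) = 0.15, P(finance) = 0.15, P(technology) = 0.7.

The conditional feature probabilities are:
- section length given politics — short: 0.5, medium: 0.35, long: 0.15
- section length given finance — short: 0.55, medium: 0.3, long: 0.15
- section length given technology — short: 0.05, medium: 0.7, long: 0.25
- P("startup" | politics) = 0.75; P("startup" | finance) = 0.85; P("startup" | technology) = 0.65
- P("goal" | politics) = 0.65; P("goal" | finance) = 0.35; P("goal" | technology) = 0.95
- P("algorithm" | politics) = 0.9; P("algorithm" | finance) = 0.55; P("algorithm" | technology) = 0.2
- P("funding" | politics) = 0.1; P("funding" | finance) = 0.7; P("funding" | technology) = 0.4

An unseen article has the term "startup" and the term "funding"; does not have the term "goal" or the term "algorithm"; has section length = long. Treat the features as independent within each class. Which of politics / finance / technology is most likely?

finance

politics: 0.15 × 0.15 × 0.75 × (1−0.65) × (1−0.9) × 0.1 = 0.0000590625
finance: 0.15 × 0.15 × 0.85 × (1−0.35) × (1−0.55) × 0.7 = 0.00391584375
technology: 0.7 × 0.25 × 0.65 × (1−0.95) × (1−0.2) × 0.4 = 0.00182
Highest score → finance.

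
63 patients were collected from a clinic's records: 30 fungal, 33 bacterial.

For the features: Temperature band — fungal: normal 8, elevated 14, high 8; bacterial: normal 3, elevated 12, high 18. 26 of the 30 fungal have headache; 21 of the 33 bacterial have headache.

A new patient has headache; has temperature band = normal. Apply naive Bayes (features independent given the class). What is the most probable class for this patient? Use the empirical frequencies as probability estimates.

fungal

fungal: (30/63) × (8/30) × (26/30) ≈ 0.110053
bacterial: (33/63) × (3/33) × (21/33) ≈ 0.030303
Highest score → fungal.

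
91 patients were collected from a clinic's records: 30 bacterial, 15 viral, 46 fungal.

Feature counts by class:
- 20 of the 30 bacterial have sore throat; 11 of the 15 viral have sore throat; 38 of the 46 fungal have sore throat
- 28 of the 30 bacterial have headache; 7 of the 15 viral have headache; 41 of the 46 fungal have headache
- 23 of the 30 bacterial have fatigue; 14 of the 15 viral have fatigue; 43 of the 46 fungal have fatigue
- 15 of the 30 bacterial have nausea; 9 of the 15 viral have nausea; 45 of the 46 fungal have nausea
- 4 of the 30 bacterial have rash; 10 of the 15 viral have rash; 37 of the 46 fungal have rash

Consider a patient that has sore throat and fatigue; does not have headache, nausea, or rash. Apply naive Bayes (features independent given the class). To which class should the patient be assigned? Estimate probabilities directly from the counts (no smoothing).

viral

bacterial: (30/91) × (20/30) × (2/30) × (23/30) × (15/30) × (26/30) ≈ 0.00486772
viral: (15/91) × (11/15) × (8/15) × (14/15) × (6/15) × (5/15) ≈ 0.00802279
fungal: (46/91) × (38/46) × (5/46) × (43/46) × (1/46) × (9/46) ≈ 0.000180465
Highest score → viral.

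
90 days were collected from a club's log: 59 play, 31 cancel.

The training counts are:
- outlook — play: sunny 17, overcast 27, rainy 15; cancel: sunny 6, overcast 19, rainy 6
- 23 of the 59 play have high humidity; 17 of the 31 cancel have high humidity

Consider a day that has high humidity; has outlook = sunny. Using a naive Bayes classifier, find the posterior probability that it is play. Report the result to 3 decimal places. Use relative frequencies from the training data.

0.668

play: (59/90) × (17/59) × (23/59) ≈ 0.0736347
cancel: (31/90) × (6/31) × (17/31) ≈ 0.0365591
P(play | x) = 0.0736347 / 0.1101938 ≈ 0.668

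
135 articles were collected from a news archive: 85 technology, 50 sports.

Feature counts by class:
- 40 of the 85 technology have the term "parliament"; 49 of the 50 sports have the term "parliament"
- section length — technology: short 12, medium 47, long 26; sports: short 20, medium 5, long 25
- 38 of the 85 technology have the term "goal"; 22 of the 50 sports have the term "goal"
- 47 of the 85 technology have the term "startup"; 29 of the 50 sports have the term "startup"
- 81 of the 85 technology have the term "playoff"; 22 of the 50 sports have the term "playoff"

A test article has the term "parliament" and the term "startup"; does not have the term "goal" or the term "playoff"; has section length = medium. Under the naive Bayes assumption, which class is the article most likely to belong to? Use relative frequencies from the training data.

technology: (85/135) × (40/85) × (47/85) × (47/85) × (47/85) × (4/85) ≈ 0.00235724
sports: (50/135) × (49/50) × (5/50) × (28/50) × (29/50) × (28/50) ≈ 0.00660186
Highest score → sports.

sports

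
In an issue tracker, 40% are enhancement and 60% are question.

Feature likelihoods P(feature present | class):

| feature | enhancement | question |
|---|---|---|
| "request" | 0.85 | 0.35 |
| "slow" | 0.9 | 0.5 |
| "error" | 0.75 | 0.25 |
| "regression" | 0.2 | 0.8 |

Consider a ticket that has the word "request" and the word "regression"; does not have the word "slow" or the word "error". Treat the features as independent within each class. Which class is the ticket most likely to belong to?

enhancement: 0.4 × 0.85 × (1−0.9) × (1−0.75) × 0.2 = 0.0017
question: 0.6 × 0.35 × (1−0.5) × (1−0.25) × 0.8 = 0.063
Highest score → question.

question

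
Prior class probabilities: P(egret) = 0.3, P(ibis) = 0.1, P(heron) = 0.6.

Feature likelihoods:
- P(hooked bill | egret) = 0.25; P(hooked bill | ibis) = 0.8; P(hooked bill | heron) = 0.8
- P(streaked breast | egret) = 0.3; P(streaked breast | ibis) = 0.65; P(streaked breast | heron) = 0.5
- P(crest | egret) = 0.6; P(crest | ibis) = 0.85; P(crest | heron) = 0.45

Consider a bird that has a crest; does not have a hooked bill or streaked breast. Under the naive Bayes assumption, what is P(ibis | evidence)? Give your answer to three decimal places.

egret: 0.3 × (1−0.25) × (1−0.3) × 0.6 = 0.0945
ibis: 0.1 × (1−0.8) × (1−0.65) × 0.85 = 0.00595
heron: 0.6 × (1−0.8) × (1−0.5) × 0.45 = 0.027
P(ibis | x) = 0.00595 / 0.12745 ≈ 0.047

0.047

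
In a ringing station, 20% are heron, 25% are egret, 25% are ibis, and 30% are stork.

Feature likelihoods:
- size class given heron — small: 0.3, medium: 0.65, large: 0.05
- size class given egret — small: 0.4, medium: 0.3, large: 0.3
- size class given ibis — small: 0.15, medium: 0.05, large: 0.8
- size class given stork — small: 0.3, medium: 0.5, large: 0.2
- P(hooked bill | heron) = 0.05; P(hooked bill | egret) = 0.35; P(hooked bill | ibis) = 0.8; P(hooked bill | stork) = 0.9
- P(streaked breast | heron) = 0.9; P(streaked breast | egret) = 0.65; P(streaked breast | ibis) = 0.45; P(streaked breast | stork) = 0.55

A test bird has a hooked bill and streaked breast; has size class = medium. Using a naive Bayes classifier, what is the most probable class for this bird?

heron: 0.2 × 0.65 × 0.05 × 0.9 = 0.00585
egret: 0.25 × 0.3 × 0.35 × 0.65 = 0.0170625
ibis: 0.25 × 0.05 × 0.8 × 0.45 = 0.0045
stork: 0.3 × 0.5 × 0.9 × 0.55 = 0.07425
Highest score → stork.

stork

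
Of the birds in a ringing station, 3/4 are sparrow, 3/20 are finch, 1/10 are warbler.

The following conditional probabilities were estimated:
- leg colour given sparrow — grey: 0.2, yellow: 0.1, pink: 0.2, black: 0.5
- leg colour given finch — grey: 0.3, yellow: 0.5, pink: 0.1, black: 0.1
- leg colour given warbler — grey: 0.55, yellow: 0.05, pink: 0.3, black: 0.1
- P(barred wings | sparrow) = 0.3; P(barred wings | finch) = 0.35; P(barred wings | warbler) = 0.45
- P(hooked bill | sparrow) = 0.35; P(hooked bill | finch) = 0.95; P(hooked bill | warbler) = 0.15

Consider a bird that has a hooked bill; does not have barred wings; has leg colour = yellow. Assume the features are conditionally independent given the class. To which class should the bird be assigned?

finch

sparrow: 0.75 × 0.1 × (1−0.3) × 0.35 = 0.018375
finch: 0.15 × 0.5 × (1−0.35) × 0.95 = 0.0463125
warbler: 0.1 × 0.05 × (1−0.45) × 0.15 = 0.0004125
Highest score → finch.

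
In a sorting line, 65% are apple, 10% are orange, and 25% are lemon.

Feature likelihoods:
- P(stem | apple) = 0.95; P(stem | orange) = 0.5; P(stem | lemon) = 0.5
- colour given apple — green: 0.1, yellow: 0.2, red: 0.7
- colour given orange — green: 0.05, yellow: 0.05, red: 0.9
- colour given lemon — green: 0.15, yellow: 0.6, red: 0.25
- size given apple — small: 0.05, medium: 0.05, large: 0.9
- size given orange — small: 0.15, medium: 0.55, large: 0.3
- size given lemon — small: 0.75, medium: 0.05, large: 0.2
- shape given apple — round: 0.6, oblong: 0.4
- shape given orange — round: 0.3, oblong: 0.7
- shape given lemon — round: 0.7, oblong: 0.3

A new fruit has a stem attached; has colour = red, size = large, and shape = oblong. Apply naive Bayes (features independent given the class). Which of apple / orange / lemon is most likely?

apple: 0.65 × 0.95 × 0.7 × 0.9 × 0.4 = 0.15561
orange: 0.1 × 0.5 × 0.9 × 0.3 × 0.7 = 0.00945
lemon: 0.25 × 0.5 × 0.25 × 0.2 × 0.3 = 0.001875
Highest score → apple.

apple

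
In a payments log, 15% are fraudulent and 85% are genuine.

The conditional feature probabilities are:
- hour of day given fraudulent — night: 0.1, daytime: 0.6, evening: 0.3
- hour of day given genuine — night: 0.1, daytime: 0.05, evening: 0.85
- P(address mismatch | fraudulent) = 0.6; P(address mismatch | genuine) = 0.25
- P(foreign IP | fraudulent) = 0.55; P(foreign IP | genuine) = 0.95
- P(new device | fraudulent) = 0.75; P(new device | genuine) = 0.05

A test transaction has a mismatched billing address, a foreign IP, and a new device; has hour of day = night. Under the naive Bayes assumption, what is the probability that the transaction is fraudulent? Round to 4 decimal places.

fraudulent: 0.15 × 0.1 × 0.6 × 0.55 × 0.75 = 0.0037125
genuine: 0.85 × 0.1 × 0.25 × 0.95 × 0.05 = 0.001009375
P(fraudulent | x) = 0.0037125 / 0.004721875 ≈ 0.7862

0.7862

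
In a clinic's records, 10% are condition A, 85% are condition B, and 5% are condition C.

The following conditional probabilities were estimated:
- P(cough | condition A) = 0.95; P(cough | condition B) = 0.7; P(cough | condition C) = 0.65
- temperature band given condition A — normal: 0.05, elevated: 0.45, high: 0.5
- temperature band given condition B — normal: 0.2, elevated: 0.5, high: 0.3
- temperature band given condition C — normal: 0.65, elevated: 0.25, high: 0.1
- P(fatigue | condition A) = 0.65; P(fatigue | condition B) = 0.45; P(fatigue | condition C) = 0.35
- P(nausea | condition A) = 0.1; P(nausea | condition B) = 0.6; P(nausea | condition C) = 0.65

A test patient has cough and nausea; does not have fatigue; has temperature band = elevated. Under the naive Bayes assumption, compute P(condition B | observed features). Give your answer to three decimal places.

0.952

condition A: 0.1 × 0.95 × 0.45 × (1−0.65) × 0.1 = 0.00149625
condition B: 0.85 × 0.7 × 0.5 × (1−0.45) × 0.6 = 0.098175
condition C: 0.05 × 0.65 × 0.25 × (1−0.35) × 0.65 = 0.0034328125
P(condition B | x) = 0.098175 / 0.1031040625 ≈ 0.952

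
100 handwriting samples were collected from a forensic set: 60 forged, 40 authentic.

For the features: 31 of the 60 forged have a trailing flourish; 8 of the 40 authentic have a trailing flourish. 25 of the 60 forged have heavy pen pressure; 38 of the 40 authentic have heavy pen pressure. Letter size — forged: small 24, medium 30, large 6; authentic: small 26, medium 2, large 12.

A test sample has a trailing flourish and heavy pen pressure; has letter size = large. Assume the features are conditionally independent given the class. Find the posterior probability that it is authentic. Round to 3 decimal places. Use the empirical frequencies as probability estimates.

forged: (60/100) × (31/60) × (25/60) × (6/60) ≈ 0.0129167
authentic: (40/100) × (8/40) × (38/40) × (12/40) = 0.0228
P(authentic | x) = 0.0228 / 0.0357167 ≈ 0.638

0.638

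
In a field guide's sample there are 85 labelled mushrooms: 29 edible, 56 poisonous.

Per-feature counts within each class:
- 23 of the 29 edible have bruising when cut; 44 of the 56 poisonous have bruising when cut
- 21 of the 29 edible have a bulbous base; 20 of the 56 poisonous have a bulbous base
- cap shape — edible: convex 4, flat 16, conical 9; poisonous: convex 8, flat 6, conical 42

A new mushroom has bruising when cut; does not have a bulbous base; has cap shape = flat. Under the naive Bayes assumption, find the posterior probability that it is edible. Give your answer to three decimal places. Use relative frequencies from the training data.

0.536

edible: (29/85) × (23/29) × (8/29) × (16/29) ≈ 0.0411835
poisonous: (56/85) × (44/56) × (36/56) × (6/56) ≈ 0.0356543
P(edible | x) = 0.0411835 / 0.0768378 ≈ 0.536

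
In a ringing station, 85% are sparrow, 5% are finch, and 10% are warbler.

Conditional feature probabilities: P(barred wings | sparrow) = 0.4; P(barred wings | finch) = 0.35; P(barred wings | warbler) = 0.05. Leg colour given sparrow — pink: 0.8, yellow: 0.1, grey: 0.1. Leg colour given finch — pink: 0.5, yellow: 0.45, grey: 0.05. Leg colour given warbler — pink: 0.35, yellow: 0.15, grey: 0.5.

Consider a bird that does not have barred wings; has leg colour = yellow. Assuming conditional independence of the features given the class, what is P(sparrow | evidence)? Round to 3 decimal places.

0.638

sparrow: 0.85 × (1−0.4) × 0.1 = 0.051
finch: 0.05 × (1−0.35) × 0.45 = 0.014625
warbler: 0.1 × (1−0.05) × 0.15 = 0.01425
P(sparrow | x) = 0.051 / 0.079875 ≈ 0.638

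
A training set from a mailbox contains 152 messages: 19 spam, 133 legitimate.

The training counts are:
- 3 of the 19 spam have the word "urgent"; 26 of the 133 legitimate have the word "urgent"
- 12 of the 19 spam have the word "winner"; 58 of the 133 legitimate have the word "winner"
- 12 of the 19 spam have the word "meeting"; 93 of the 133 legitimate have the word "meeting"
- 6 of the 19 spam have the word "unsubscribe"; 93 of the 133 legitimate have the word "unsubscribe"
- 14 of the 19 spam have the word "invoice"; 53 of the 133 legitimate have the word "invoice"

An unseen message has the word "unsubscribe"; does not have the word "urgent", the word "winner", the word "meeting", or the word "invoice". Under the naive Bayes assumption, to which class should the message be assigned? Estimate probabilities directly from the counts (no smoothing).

spam: (19/152) × (16/19) × (7/19) × (7/19) × (6/19) × (5/19) ≈ 0.00118735
legitimate: (133/152) × (107/133) × (75/133) × (40/133) × (93/133) × (80/133) ≈ 0.0502143
Highest score → legitimate.

legitimate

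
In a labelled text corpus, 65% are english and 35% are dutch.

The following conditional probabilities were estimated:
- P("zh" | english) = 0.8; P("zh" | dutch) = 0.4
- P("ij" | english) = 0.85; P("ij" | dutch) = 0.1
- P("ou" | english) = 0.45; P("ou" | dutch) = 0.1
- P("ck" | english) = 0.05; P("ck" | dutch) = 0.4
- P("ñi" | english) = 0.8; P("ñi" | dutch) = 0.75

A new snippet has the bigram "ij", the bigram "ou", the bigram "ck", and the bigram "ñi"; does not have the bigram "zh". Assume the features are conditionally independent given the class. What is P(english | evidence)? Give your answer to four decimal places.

english: 0.65 × (1−0.8) × 0.85 × 0.45 × 0.05 × 0.8 = 0.001989
dutch: 0.35 × (1−0.4) × 0.1 × 0.1 × 0.4 × 0.75 = 0.00063
P(english | x) = 0.001989 / 0.002619 ≈ 0.7595

0.7595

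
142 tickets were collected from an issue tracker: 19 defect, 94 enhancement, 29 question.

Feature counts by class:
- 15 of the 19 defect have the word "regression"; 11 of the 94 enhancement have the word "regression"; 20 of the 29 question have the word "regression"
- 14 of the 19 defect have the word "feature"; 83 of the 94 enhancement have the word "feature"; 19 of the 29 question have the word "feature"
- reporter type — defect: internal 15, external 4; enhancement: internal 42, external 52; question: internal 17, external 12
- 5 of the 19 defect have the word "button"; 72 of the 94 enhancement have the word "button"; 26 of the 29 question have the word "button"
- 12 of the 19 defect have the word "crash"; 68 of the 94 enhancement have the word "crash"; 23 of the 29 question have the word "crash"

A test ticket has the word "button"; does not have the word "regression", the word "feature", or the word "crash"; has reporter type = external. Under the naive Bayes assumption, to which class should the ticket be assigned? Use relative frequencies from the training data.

enhancement

defect: (19/142) × (4/19) × (5/19) × (4/19) × (5/19) × (7/19) ≈ 0.000151306
enhancement: (94/142) × (83/94) × (11/94) × (52/94) × (72/94) × (26/94) ≈ 0.00801642
question: (29/142) × (9/29) × (10/29) × (12/29) × (26/29) × (6/29) ≈ 0.00167752
Highest score → enhancement.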